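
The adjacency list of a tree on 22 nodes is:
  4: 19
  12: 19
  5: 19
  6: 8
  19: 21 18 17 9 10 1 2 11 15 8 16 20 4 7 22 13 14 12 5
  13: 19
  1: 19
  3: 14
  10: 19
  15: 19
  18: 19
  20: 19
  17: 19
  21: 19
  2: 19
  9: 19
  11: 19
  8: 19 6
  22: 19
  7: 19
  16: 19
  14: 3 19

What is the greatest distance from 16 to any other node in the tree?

The node farthest from 16 is 3 (6 also at distance 3), via 16-19-14-3 — 3 edges.

3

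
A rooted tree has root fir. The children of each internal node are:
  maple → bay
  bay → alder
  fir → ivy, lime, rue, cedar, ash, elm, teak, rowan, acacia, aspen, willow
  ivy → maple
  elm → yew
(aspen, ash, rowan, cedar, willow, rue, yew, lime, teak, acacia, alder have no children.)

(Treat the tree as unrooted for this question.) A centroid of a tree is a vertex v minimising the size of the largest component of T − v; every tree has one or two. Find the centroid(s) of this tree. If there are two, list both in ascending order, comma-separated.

fir

Delete fir: the remaining components have sizes 4, 2, 1, 1, 1, 1, 1, 1, 1, 1, 1. Max 4 ≤ 8, so fir is a centroid.
Every other node leaves some component of size > 8, so the centroid is unique.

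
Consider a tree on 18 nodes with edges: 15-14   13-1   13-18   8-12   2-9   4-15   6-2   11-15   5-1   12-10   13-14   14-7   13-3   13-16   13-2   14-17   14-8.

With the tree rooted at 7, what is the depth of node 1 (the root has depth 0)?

Path from 7 to 1: 7–14–13–1, which has 3 edges.

3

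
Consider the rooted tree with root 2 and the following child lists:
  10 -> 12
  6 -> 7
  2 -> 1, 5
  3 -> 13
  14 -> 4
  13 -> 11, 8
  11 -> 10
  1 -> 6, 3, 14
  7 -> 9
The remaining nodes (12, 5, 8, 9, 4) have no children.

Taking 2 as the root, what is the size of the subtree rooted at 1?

12

The subtree rooted at 1 contains: 1, 3, 6, 14, 13, 7, 4, 11, 8, 9, 10, 12 — 12 nodes.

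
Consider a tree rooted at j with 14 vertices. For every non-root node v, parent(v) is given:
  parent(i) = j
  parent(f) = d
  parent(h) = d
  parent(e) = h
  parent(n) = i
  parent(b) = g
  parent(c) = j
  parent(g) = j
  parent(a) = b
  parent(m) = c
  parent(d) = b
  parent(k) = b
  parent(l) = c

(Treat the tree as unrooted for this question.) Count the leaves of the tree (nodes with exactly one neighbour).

7

Exactly 7 nodes have a single neighbour: a, e, f, k, l, m, n.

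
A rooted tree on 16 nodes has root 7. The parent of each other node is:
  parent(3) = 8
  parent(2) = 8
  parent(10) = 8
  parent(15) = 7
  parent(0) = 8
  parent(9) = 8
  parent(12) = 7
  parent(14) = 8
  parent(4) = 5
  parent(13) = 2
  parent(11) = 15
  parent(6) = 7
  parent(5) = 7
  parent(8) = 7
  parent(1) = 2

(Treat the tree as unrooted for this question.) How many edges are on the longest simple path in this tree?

5

A longest path is 13–2–8–7–15–11, with 5 edges.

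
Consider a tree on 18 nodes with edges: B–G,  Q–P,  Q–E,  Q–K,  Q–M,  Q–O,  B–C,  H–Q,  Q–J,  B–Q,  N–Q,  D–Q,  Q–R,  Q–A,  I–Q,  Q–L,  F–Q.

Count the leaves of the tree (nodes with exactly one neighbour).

The leaves are A, C, D, E, F, G, H, I, J, K, L, M, N, O, P, R.
That is 16 leaves.

16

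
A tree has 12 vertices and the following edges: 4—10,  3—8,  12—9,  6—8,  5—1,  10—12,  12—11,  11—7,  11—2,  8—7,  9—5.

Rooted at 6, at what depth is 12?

4

Climbing from 12 to the root: 12–11–7–8–6. That's 4 steps.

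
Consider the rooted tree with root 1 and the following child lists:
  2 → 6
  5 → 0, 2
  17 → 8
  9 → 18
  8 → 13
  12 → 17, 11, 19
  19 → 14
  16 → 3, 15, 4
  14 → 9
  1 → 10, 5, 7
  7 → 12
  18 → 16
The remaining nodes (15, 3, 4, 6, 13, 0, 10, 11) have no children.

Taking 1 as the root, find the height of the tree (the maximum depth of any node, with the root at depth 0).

8

The longest root-to-leaf path is 1 – 7 – 12 – 19 – 14 – 9 – 18 – 16 – 3 (8 edges).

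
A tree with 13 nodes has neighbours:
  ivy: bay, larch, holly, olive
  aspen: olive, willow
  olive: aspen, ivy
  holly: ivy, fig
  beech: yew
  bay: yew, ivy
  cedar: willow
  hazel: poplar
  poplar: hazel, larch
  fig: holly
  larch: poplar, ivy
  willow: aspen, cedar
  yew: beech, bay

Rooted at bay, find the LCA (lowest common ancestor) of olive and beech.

bay

Path olive→root: olive ivy bay; path beech→root: beech yew bay.
First common node: bay.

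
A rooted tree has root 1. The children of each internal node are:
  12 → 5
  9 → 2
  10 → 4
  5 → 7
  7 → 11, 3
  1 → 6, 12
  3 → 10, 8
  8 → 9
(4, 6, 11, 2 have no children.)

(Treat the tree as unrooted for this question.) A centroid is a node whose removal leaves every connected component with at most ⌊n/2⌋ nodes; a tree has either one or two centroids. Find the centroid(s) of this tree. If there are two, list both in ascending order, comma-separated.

Delete 3: the remaining components have sizes 6, 3, 2. Max 6 ≤ 6, so 3 is a centroid.
Its neighbour 7 also leaves a largest component of size 6, so both are centroids.

3, 7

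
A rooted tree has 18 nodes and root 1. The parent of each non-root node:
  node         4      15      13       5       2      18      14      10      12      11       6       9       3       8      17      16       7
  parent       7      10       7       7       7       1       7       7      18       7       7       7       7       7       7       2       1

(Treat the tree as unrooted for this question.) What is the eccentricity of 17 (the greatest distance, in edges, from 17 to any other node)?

4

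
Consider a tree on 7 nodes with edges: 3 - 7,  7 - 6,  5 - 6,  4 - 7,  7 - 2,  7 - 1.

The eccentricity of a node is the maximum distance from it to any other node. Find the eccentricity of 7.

A farthest node from 7 is 5.
The path 7-6-5 has 2 edges.

2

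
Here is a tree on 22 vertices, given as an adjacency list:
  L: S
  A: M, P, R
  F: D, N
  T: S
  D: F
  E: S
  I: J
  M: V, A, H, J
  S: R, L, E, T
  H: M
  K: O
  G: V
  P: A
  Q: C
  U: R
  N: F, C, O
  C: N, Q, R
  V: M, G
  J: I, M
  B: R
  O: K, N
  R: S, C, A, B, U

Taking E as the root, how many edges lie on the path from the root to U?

E → S → R → U — 3 edges.

3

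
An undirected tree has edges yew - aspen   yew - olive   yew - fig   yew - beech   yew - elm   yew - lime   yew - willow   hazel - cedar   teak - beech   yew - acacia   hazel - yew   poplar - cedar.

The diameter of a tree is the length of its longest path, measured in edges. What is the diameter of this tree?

BFS from poplar reaches teak last, at distance 5; BFS from teak confirms no node is farther.
Path: poplar - cedar - hazel - yew - beech - teak.

5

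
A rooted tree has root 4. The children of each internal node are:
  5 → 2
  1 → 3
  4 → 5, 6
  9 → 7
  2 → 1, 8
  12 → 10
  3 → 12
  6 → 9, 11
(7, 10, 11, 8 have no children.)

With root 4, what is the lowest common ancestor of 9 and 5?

4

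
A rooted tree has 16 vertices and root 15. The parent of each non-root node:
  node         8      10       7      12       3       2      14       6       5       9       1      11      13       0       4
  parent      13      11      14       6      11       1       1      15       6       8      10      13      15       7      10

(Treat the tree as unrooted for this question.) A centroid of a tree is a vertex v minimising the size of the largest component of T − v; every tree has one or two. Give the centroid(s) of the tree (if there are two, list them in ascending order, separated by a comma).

Delete 11: the remaining components have sizes 7, 7, 1. Max 7 ≤ 8, so 11 is a centroid.
Every other node leaves some component of size > 8, so the centroid is unique.

11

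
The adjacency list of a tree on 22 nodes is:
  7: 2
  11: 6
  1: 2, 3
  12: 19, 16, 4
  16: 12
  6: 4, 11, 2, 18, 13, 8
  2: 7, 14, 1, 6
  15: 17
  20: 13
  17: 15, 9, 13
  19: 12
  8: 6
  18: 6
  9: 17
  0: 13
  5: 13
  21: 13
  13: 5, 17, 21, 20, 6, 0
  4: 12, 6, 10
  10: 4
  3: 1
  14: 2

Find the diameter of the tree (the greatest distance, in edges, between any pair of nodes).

6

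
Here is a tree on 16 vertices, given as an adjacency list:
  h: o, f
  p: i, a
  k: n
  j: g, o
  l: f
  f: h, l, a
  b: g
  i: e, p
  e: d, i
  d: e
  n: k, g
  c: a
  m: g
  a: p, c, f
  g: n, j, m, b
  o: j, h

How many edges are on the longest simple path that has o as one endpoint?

A farthest node from o is d.
The path o–h–f–a–p–i–e–d has 7 edges.

7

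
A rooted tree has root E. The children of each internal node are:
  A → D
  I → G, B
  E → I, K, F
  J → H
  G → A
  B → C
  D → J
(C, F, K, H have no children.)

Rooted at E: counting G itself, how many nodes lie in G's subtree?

5

Descendants of G (including itself): G, A, D, J, H. That's 5.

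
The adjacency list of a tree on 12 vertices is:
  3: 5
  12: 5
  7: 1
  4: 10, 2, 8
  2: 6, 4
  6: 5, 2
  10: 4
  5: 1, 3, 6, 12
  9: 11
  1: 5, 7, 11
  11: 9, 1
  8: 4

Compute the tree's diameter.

7

Starting from 8, a farthest node is 9 at distance 7.
One longest path: 8-4-2-6-5-1-11-9.
So the diameter is 7.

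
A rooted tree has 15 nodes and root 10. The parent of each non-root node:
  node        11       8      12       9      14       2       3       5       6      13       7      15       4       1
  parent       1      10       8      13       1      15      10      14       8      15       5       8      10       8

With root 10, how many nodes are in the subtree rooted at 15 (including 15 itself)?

4

Descendants of 15 (including itself): 15, 13, 2, 9. That's 4.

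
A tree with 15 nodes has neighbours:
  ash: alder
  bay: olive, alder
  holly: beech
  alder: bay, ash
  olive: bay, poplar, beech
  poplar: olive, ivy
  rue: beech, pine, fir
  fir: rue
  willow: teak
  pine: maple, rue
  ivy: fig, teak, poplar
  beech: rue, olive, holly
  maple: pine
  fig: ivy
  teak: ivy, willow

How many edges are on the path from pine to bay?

4

Walking from pine: pine - rue - beech - olive - bay. Length 4.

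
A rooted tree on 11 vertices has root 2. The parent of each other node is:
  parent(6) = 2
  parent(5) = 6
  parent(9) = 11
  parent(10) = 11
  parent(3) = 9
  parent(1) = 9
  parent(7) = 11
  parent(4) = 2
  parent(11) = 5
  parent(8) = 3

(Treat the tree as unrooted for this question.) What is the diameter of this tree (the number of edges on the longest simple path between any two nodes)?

Starting from 4, a farthest node is 8 at distance 7.
One longest path: 4–2–6–5–11–9–3–8.
So the diameter is 7.

7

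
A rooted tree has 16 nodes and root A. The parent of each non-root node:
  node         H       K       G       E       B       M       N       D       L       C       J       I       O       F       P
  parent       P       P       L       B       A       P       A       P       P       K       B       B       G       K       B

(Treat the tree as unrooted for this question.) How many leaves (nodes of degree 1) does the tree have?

10

Degree-1 nodes: C, D, E, F, H, I, J, M, N, O — 10 of them.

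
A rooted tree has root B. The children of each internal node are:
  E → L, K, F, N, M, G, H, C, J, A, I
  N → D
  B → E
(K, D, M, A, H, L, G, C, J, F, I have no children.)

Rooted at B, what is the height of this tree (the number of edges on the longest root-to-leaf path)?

3

D sits deepest: B – E – N – D — 3 edges from the root.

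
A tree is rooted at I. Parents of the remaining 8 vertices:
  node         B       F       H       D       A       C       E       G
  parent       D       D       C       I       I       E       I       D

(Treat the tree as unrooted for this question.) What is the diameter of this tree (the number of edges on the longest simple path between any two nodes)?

5

BFS from G reaches H last, at distance 5; BFS from H confirms no node is farther.
Path: G–D–I–E–C–H.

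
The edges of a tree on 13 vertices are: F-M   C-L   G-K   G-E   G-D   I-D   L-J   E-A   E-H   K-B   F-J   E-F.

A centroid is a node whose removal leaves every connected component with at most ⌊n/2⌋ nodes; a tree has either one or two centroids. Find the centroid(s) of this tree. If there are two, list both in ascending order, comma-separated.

Delete E: the remaining components have sizes 5, 5, 1, 1. Max 5 ≤ 6, so E is a centroid.
Every other node leaves some component of size > 6, so the centroid is unique.

E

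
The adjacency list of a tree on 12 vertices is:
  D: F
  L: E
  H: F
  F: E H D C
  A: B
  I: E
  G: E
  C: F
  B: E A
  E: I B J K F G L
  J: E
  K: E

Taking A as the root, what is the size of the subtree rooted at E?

10

Descendants of E (including itself): E, F, I, J, G, L, K, D, C, H. That's 10.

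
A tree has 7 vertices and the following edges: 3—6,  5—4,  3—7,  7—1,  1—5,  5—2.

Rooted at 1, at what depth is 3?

2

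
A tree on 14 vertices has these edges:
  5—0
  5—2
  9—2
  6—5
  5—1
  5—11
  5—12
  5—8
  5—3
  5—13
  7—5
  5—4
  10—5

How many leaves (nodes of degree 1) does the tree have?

Exactly 12 nodes have a single neighbour: 0, 1, 3, 4, 6, 7, 8, 9, 10, 11, 12, 13.

12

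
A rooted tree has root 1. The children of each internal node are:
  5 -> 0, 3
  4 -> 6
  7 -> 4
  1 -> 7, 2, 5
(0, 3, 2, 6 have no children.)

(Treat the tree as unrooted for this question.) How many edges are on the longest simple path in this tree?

5

BFS from 0 reaches 6 last, at distance 5; BFS from 6 confirms no node is farther.
Path: 0 – 5 – 1 – 7 – 4 – 6.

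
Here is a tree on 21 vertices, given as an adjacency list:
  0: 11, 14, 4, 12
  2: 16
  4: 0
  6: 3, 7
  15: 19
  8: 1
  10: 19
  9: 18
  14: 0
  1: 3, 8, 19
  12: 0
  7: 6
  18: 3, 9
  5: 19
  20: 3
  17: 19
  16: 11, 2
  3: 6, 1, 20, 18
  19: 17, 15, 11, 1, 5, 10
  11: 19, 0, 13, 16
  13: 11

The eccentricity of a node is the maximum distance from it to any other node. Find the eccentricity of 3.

5

Distances from 3 peak at 5, attained at 14 (2, 4, 12 also at distance 5).
3–1–19–11–0–14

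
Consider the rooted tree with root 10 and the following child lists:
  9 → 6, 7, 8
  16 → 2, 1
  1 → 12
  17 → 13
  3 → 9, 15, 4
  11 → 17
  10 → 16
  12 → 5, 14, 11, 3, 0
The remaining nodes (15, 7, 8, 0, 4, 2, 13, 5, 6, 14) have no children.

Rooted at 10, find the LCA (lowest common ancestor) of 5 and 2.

Path 5→root: 5 12 1 16 10; path 2→root: 2 16 10.
First common node: 16.

16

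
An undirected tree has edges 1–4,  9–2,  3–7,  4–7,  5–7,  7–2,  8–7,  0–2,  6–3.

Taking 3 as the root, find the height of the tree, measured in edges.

0 sits deepest: 3 – 7 – 2 – 0 — 3 edges from the root.

3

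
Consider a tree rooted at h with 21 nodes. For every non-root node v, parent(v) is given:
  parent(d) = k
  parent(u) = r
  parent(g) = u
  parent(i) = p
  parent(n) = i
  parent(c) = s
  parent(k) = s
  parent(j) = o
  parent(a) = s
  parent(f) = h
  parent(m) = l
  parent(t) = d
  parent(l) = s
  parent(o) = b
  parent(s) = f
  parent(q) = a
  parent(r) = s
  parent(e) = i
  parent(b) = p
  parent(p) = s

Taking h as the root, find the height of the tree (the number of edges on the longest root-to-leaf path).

6

j sits deepest: h-f-s-p-b-o-j — 6 edges from the root.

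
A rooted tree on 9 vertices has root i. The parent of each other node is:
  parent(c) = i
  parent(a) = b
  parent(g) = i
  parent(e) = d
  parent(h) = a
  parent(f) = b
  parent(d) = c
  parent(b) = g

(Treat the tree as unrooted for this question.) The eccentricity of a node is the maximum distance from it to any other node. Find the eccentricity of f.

The node farthest from f is e, via f-b-g-i-c-d-e — 6 edges.

6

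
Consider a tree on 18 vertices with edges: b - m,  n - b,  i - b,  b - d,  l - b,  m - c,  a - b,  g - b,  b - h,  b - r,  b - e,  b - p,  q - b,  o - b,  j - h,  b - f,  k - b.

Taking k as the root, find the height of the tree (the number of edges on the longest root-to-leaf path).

3

c sits deepest: k-b-m-c — 3 edges from the root.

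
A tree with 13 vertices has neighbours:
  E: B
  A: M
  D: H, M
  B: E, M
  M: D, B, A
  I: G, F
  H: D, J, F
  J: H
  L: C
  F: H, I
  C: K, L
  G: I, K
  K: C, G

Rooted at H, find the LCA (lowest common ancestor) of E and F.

E's ancestor chain is E, B, M, D, H and F's is F, H; they first meet at H.

H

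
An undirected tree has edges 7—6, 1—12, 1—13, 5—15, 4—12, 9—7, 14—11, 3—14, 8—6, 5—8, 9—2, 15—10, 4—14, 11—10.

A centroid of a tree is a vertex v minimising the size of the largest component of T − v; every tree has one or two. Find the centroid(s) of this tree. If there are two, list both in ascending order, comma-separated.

10

If 10 is removed the pieces have sizes 7, 7, all ≤ ⌊15/2⌋ = 7.
Every other node leaves some component of size > 7, so the centroid is unique.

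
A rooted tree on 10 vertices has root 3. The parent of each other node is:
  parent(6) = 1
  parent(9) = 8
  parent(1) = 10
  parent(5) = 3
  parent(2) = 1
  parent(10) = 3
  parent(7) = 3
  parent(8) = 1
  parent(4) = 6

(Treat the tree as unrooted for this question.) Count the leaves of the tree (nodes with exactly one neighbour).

5

The leaves are 2, 4, 5, 7, 9.
That is 5 leaves.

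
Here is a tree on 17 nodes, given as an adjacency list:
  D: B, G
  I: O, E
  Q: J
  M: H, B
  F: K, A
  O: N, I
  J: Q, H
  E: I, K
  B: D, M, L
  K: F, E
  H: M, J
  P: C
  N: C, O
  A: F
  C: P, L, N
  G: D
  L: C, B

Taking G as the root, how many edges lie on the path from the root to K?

Climbing from K to the root: K – E – I – O – N – C – L – B – D – G. That's 9 steps.

9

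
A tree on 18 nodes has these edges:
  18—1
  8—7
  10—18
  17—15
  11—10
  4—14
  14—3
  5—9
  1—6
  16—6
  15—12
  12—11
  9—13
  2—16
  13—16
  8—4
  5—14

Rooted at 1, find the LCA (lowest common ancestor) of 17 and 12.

12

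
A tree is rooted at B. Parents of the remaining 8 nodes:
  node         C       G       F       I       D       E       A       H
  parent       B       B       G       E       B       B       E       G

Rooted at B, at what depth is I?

2

Climbing from I to the root: I–E–B. That's 2 steps.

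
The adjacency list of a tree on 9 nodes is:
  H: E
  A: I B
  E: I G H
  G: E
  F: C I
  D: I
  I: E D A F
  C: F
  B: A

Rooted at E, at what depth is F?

E → I → F — 2 edges.

2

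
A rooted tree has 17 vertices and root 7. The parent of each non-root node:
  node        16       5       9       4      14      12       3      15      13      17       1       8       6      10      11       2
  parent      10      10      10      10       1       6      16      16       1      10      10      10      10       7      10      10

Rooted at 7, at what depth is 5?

2

7 – 10 – 5 — 2 edges.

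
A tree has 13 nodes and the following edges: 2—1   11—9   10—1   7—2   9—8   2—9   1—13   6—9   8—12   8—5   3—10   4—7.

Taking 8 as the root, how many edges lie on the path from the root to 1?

3

Climbing from 1 to the root: 1 → 2 → 9 → 8. That's 3 steps.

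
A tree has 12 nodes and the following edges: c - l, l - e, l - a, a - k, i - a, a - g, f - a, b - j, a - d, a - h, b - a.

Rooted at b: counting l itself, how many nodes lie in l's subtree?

3

Descendants of l (including itself): l, e, c. That's 3.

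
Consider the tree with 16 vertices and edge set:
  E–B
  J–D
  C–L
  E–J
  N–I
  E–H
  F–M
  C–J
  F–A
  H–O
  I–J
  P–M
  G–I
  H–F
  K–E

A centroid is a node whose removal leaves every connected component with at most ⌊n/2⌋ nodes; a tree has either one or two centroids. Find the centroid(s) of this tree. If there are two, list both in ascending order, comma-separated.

Delete E: the remaining components have sizes 7, 6, 1, 1. Max 7 ≤ 8, so E is a centroid.
Every other node leaves some component of size > 8, so the centroid is unique.

E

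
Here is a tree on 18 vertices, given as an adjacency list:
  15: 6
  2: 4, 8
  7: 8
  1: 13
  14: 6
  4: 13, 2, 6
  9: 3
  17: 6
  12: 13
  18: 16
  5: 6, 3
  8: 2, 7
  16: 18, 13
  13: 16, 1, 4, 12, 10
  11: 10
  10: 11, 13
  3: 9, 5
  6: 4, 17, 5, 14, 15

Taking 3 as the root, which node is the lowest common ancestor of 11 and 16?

13

Path 11→root: 11 10 13 4 6 5 3; path 16→root: 16 13 4 6 5 3.
First common node: 13.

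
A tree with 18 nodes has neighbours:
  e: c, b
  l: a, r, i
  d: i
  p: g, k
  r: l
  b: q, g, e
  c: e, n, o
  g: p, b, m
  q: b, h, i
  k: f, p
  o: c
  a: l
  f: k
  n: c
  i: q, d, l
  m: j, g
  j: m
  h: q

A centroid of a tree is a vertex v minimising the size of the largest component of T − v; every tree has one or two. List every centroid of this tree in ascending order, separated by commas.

If b is removed the pieces have sizes 7, 6, 4, all ≤ ⌊18/2⌋ = 9.
Every other node leaves some component of size > 9, so the centroid is unique.

b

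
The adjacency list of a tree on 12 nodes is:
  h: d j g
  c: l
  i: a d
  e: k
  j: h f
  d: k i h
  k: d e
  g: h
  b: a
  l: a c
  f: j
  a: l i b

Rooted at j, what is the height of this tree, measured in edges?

6

The longest root-to-leaf path is j–h–d–i–a–l–c (6 edges).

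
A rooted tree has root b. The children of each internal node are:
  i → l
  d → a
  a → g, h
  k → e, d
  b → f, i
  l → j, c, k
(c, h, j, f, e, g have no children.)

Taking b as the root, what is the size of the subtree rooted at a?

Descendants of a (including itself): a, g, h. That's 3.

3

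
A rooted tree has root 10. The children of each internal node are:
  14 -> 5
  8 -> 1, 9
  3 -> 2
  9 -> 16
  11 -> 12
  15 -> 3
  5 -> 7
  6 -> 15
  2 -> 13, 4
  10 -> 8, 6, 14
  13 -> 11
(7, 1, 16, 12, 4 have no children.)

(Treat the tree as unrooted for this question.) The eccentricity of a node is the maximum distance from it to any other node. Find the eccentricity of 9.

The node farthest from 9 is 12, via 9 – 8 – 10 – 6 – 15 – 3 – 2 – 13 – 11 – 12 — 9 edges.

9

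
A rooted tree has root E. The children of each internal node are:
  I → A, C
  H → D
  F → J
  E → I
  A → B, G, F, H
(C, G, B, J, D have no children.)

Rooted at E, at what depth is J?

Path from E to J: E–I–A–F–J, which has 4 edges.

4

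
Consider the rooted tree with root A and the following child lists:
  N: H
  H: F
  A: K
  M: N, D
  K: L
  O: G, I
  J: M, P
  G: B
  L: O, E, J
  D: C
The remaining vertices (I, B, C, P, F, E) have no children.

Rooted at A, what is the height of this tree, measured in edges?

7

The longest root-to-leaf path is A – K – L – J – M – N – H – F (7 edges).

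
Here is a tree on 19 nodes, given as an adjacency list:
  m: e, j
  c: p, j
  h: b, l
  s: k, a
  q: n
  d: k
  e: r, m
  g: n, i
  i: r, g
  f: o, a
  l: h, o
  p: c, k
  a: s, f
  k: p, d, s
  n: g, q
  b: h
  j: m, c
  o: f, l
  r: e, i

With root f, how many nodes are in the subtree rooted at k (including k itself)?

Descendants of k (including itself): k, d, p, c, j, m, e, r, i, g, n, q. That's 12.

12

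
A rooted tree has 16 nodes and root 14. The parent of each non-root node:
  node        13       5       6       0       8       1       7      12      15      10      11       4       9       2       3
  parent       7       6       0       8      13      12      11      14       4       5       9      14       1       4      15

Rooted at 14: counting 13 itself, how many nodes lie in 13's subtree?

6

The subtree rooted at 13 contains: 13, 8, 0, 6, 5, 10 — 6 nodes.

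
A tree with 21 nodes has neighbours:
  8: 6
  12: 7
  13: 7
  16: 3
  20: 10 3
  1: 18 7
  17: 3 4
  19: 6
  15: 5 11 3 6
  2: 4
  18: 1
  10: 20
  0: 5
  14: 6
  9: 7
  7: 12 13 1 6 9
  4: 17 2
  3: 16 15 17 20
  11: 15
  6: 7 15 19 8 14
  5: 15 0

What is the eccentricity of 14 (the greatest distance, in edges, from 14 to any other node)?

6

The node farthest from 14 is 2, via 14–6–15–3–17–4–2 — 6 edges.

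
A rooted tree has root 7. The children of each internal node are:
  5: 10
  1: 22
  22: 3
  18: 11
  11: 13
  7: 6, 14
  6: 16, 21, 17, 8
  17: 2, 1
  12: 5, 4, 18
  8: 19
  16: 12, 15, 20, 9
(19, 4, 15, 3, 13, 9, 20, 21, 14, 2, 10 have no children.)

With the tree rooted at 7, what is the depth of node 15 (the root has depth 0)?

3

Climbing from 15 to the root: 15–16–6–7. That's 3 steps.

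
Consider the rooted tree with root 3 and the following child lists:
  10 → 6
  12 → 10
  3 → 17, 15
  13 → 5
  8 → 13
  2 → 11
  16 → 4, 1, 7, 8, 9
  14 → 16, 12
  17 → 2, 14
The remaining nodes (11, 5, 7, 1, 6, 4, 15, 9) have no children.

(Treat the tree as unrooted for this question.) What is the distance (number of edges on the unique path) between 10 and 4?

4

Walking from 10: 10 - 12 - 14 - 16 - 4. Length 4.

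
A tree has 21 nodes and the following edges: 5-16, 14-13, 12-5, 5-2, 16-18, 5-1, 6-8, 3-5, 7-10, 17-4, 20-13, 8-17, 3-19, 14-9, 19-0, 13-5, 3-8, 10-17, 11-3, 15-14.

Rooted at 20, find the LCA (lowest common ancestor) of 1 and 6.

1's ancestor chain is 1, 5, 13, 20 and 6's is 6, 8, 3, 5, 13, 20; they first meet at 5.

5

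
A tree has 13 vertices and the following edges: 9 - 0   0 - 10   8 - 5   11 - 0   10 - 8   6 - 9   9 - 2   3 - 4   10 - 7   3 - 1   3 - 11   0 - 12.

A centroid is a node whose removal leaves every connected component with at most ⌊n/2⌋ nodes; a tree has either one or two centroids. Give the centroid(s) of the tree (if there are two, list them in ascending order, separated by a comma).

0

Removing 0 splits the tree into components of sizes 4, 4, 3, 1; the largest is 4 ≤ ⌊13/2⌋ = 6.
No neighbour of 0 does as well, so 0 is the unique centroid.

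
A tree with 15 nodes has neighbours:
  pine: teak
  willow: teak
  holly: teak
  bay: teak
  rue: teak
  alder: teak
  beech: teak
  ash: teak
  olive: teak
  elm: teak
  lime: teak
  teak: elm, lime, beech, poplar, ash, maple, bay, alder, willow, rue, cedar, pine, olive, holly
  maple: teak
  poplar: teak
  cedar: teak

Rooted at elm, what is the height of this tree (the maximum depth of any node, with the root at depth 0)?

A deepest node is rue, reached by elm-teak-rue.
That path has 2 edges, so the height is 2.

2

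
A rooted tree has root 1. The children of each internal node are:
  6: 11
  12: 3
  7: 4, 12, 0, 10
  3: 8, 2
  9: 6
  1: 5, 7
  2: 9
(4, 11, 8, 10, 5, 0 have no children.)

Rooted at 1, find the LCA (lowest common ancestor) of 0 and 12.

7

Ancestors of 0 (toward the root): 0, 7, 1.
Ancestors of 12: 12, 7, 1.
The deepest node appearing in both lists is 7.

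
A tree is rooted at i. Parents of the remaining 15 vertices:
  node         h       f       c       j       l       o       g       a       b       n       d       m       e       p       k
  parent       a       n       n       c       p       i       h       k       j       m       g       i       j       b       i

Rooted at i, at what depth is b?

5

Path from i to b: i – m – n – c – j – b, which has 5 edges.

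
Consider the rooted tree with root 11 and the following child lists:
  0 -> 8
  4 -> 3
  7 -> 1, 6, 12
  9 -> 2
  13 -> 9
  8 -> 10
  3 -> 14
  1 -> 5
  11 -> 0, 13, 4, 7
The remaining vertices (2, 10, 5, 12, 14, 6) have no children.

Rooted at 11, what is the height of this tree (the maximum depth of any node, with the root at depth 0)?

3

A deepest node is 2, reached by 11–13–9–2.
That path has 3 edges, so the height is 3.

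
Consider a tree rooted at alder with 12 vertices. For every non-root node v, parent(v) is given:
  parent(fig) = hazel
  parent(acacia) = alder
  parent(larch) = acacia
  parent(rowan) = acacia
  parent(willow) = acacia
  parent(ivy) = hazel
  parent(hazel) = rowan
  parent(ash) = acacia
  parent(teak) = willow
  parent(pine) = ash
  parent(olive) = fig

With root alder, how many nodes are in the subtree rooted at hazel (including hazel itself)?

4

Descendants of hazel (including itself): hazel, fig, ivy, olive. That's 4.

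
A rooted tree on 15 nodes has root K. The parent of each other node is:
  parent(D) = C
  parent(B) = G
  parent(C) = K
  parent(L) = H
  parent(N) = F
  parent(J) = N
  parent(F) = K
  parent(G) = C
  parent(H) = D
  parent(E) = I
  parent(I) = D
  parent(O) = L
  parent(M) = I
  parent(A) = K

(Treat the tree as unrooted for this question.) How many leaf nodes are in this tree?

Degree-1 nodes: A, B, E, J, M, O — 6 of them.

6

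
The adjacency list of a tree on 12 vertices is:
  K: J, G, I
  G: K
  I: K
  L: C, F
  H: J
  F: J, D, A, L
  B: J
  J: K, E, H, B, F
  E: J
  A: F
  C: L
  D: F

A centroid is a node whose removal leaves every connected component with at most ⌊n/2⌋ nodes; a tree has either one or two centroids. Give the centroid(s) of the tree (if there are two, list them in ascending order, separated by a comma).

J

Delete J: the remaining components have sizes 5, 3, 1, 1, 1. Max 5 ≤ 6, so J is a centroid.
No neighbour of J does as well, so J is the unique centroid.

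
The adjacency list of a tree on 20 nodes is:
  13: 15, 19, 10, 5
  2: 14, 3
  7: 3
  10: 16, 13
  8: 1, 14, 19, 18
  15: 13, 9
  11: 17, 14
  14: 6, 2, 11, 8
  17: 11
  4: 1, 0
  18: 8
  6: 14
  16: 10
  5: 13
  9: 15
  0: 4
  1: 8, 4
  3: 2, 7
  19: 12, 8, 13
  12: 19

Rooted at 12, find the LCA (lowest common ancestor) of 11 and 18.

11's ancestor chain is 11, 14, 8, 19, 12 and 18's is 18, 8, 19, 12; they first meet at 8.

8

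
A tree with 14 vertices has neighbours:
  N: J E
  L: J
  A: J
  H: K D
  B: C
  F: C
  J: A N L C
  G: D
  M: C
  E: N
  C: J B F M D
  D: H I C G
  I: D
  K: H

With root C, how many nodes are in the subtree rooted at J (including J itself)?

5

J's subtree: {J, N, L, A, E}, size 5.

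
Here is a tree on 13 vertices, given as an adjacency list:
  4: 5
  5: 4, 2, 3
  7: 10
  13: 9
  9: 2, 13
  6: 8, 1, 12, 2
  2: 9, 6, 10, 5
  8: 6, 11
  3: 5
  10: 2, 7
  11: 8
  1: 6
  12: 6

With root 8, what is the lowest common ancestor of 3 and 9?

2

Path 3→root: 3 5 2 6 8; path 9→root: 9 2 6 8.
First common node: 2.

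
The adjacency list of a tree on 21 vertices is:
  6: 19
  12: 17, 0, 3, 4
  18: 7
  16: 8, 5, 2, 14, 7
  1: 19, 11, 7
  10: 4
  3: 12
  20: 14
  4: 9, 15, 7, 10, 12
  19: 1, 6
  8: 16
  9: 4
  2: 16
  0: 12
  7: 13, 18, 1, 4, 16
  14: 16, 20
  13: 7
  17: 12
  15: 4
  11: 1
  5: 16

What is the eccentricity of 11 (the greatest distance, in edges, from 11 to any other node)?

Distances from 11 peak at 5, attained at 3 (0, 17, 20 also at distance 5).
11-1-7-4-12-3

5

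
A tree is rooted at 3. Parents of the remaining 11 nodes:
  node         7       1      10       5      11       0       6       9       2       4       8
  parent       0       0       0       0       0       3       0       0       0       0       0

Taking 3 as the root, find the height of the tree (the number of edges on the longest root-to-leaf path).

7 sits deepest: 3 → 0 → 7 — 2 edges from the root.

2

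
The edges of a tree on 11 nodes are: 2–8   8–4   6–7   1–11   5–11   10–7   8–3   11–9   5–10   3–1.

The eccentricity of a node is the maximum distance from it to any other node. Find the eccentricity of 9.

5

A farthest node from 9 is 2 (4, 6 also at distance 5).
The path 9-11-1-3-8-2 has 5 edges.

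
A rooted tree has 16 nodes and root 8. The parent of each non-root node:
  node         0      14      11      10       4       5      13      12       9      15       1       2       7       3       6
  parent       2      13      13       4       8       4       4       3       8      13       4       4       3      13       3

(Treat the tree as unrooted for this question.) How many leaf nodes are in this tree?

Exactly 11 nodes have a single neighbour: 0, 1, 5, 6, 7, 9, 10, 11, 12, 14, 15.

11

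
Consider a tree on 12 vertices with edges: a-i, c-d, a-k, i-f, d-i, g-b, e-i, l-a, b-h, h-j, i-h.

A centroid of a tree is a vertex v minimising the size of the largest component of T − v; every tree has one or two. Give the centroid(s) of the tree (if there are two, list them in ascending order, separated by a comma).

Delete i: the remaining components have sizes 4, 3, 2, 1, 1. Max 4 ≤ 6, so i is a centroid.
No neighbour of i does as well, so i is the unique centroid.

i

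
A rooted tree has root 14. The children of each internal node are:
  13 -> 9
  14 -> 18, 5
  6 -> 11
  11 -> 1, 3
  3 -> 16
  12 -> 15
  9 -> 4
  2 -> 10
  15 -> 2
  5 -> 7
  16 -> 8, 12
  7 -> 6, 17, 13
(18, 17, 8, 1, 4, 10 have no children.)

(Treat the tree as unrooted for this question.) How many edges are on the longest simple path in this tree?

11

BFS from 4 reaches 10 last, at distance 11; BFS from 10 confirms no node is farther.
Path: 4–9–13–7–6–11–3–16–12–15–2–10.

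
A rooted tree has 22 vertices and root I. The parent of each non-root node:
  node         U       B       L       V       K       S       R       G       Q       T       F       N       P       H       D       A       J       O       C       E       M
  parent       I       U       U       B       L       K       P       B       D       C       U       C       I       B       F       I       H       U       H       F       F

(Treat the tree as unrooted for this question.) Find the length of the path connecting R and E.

R - P - I - U - F - E: 5 edges.

5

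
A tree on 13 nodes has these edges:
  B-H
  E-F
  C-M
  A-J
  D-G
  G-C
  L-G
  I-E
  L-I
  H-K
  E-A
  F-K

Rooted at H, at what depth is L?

5

H → K → F → E → I → L — 5 edges.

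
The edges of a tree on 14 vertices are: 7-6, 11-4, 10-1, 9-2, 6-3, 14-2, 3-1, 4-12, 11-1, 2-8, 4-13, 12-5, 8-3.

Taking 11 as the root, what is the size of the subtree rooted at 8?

4

8's subtree: {8, 2, 9, 14}, size 4.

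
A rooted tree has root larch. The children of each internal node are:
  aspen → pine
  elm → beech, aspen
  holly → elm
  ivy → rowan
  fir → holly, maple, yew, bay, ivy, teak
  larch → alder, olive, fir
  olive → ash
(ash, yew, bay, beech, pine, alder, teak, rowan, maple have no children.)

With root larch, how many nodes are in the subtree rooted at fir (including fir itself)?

12

The subtree rooted at fir contains: fir, ivy, holly, bay, teak, maple, yew, rowan, elm, beech, aspen, pine — 12 nodes.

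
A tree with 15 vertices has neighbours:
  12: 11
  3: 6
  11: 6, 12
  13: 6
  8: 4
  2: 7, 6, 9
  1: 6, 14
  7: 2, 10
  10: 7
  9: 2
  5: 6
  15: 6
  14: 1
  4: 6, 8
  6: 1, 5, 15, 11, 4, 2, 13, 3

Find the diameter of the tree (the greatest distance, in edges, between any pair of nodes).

5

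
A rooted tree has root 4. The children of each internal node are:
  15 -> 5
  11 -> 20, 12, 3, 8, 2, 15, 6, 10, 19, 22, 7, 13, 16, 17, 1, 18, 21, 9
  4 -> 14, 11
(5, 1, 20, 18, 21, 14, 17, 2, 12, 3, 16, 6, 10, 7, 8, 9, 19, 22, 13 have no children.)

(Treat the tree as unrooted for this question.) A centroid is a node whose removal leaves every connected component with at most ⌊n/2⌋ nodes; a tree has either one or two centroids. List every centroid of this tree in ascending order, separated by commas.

11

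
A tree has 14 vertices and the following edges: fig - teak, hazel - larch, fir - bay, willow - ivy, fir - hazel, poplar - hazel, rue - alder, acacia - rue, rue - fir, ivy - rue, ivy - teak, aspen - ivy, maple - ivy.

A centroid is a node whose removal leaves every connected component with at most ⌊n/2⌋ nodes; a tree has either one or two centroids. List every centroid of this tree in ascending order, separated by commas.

rue

Removing rue splits the tree into components of sizes 6, 5, 1, 1; the largest is 6 ≤ ⌊14/2⌋ = 7.
Every other node leaves some component of size > 7, so the centroid is unique.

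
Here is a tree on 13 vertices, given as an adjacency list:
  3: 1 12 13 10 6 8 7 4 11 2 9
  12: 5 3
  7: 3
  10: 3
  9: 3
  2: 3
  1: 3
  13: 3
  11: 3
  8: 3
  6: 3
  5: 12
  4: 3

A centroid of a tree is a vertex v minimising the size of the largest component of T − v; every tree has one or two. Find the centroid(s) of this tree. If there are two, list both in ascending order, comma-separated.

3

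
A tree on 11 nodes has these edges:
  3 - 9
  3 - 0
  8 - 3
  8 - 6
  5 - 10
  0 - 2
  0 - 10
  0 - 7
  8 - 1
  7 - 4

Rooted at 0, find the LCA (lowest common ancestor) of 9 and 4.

9's ancestor chain is 9, 3, 0 and 4's is 4, 7, 0; they first meet at 0.

0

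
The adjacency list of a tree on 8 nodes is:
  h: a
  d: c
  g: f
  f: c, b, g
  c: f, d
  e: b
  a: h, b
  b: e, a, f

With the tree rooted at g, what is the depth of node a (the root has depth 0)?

g–f–b–a — 3 edges.

3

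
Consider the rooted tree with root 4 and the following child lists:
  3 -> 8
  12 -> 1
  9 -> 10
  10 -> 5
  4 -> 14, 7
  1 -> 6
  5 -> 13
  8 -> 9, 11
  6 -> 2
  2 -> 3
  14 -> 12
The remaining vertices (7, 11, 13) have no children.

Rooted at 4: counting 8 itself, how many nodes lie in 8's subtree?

6

8's subtree: {8, 9, 11, 10, 5, 13}, size 6.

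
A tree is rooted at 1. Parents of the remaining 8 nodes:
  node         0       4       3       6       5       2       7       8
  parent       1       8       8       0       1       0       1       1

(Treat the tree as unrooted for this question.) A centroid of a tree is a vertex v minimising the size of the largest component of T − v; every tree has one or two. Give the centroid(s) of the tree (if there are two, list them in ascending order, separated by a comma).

If 1 is removed the pieces have sizes 3, 3, 1, 1, all ≤ ⌊9/2⌋ = 4.
No neighbour of 1 does as well, so 1 is the unique centroid.

1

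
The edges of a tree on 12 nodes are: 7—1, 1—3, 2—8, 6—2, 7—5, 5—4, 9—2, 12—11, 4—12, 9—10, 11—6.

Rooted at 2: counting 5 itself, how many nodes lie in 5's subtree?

The subtree rooted at 5 contains: 5, 7, 1, 3 — 4 nodes.

4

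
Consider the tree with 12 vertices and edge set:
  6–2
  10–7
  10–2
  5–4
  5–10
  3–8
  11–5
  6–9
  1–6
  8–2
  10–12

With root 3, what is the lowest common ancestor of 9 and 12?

Path 9→root: 9 6 2 8 3; path 12→root: 12 10 2 8 3.
First common node: 2.

2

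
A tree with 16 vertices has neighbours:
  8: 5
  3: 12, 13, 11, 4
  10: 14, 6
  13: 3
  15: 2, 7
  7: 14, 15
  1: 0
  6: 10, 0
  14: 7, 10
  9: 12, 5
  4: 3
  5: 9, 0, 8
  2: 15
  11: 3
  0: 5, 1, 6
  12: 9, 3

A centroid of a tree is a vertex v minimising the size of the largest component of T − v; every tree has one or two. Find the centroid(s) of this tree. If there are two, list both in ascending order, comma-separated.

0, 5

Delete 5: the remaining components have sizes 8, 6, 1. Max 8 ≤ 8, so 5 is a centroid.
Its neighbour 0 also leaves a largest component of size 8, so both are centroids.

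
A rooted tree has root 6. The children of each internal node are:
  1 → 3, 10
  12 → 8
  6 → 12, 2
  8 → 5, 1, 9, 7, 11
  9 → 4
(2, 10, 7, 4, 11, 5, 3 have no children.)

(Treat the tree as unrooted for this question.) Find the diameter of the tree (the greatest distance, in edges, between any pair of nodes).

A longest path is 2 – 6 – 12 – 8 – 1 – 3, with 5 edges.

5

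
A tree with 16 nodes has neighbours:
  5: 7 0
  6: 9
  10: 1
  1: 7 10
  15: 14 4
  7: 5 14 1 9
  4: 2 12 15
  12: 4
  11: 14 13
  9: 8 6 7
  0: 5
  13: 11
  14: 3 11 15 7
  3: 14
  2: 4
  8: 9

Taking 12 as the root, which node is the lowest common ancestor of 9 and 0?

7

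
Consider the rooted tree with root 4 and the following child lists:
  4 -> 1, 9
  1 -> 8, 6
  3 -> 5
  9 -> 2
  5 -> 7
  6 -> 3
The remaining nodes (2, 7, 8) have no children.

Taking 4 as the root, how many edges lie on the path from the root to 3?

3

Climbing from 3 to the root: 3 – 6 – 1 – 4. That's 3 steps.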